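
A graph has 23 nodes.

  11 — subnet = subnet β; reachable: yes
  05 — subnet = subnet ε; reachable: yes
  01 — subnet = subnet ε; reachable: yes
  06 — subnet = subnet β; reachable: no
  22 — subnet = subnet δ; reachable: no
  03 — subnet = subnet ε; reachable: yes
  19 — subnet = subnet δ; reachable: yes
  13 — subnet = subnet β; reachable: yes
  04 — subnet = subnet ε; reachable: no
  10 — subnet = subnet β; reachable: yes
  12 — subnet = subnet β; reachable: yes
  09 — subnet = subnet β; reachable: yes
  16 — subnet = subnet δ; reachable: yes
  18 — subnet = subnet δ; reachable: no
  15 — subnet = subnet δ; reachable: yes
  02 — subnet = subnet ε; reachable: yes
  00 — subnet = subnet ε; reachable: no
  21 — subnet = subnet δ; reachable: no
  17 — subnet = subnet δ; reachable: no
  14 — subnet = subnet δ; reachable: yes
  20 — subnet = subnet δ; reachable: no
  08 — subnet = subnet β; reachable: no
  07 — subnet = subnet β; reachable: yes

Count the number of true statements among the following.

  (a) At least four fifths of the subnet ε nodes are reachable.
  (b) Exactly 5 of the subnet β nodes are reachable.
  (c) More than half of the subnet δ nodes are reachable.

(a) subnet ε: |A| = 6, |A ∩ B| = 4; needs |A ∩ B| / |A| ≥ 4/5 — false.
(b) subnet β: |A| = 8, |A ∩ B| = 6; needs |A ∩ B| = 5 — false.
(c) subnet δ: |A| = 9, |A ∩ B| = 4; needs |A ∩ B| > |A ∖ B| — false.

0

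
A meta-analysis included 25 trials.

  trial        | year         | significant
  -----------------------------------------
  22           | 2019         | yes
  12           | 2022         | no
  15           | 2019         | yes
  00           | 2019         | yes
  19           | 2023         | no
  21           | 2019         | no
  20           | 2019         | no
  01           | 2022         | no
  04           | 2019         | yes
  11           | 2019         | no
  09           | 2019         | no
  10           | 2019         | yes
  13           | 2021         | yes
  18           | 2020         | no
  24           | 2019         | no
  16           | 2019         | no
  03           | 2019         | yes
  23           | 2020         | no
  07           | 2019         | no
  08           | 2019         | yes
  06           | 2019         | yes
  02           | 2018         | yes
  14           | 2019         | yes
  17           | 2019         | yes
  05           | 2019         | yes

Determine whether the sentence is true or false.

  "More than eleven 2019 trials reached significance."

False

'More than eleven 2019 trials reached significance' holds iff |A ∩ B| > 11.
|A| = 18, |A ∩ B| = 11, |A ∖ B| = 7.
|A ∩ B| = 11, so the statement is false.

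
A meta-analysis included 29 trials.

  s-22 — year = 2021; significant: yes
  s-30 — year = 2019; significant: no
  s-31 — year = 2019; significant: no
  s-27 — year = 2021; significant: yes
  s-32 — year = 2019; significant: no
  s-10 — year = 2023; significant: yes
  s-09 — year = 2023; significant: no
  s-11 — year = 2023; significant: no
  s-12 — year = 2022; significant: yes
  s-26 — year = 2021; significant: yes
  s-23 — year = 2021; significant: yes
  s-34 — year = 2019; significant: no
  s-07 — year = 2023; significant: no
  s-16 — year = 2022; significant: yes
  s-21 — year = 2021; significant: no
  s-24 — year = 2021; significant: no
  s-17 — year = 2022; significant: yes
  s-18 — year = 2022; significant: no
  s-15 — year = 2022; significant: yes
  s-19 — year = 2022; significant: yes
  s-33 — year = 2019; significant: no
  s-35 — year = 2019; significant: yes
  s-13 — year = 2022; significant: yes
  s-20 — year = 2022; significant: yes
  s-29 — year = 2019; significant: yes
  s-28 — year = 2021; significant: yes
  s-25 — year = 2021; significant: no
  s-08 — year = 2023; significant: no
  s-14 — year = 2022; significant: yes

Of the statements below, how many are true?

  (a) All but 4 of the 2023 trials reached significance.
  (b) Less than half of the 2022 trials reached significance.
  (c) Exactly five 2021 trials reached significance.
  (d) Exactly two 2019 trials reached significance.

3

(a) 2023: |A| = 5, |A ∩ B| = 1; needs |A ∖ B| = 4 — true.
(b) 2022: |A| = 9, |A ∩ B| = 8; needs |A ∩ B| < |A ∖ B| — false.
(c) 2021: |A| = 8, |A ∩ B| = 5; needs |A ∩ B| = 5 — true.
(d) 2019: |A| = 7, |A ∩ B| = 2; needs |A ∩ B| = 2 — true.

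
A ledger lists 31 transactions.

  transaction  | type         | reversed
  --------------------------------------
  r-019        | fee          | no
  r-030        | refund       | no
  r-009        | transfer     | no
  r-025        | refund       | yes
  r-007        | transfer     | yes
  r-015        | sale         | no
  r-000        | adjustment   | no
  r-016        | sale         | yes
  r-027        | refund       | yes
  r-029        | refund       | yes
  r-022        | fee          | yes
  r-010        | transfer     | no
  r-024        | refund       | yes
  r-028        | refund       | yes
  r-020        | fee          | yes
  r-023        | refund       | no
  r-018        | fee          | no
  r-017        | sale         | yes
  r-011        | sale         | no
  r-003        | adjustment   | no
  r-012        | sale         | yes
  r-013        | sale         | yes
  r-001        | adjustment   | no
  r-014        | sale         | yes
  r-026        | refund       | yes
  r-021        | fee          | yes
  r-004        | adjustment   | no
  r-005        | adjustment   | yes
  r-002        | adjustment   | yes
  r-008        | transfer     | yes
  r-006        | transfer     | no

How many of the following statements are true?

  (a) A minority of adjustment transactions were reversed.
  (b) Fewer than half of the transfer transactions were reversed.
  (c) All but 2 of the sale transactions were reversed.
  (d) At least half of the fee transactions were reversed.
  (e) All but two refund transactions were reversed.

5

(a) adjustment: |A| = 6, |A ∩ B| = 2; needs |A ∩ B| < |A ∖ B| — true.
(b) transfer: |A| = 5, |A ∩ B| = 2; needs |A ∩ B| < |A ∖ B| — true.
(c) sale: |A| = 7, |A ∩ B| = 5; needs |A ∖ B| = 2 — true.
(d) fee: |A| = 5, |A ∩ B| = 3; needs |A ∩ B| ≥ |A ∖ B| — true.
(e) refund: |A| = 8, |A ∩ B| = 6; needs |A ∖ B| = 2 — true.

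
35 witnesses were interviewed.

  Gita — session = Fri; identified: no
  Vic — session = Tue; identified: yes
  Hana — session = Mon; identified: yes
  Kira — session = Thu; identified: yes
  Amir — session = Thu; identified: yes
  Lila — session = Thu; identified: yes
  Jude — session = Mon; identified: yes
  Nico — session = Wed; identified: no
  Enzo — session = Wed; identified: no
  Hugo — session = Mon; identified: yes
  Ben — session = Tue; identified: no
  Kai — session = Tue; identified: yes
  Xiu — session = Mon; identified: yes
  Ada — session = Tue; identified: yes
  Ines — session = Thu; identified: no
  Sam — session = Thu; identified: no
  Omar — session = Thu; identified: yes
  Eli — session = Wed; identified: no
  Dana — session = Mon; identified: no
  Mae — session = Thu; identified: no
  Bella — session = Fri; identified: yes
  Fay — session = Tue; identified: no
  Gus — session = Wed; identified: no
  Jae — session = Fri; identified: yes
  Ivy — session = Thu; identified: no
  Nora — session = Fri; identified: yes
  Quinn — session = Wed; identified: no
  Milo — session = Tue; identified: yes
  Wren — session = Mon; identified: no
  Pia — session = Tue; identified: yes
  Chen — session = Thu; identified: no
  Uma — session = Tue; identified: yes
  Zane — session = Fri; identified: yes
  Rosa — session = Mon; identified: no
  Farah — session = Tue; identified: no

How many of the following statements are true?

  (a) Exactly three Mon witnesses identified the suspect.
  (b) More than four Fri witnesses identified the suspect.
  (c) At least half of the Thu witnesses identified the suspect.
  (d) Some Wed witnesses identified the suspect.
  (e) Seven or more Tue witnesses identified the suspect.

0

(a) Mon: |A| = 7, |A ∩ B| = 4; needs |A ∩ B| = 3 — false.
(b) Fri: |A| = 5, |A ∩ B| = 4; needs |A ∩ B| > 4 — false.
(c) Thu: |A| = 9, |A ∩ B| = 4; needs |A ∩ B| ≥ |A ∖ B| — false.
(d) Wed: |A| = 5, |A ∩ B| = 0; needs A ∩ B ≠ ∅ (|A ∩ B| ≥ 1) — false.
(e) Tue: |A| = 9, |A ∩ B| = 6; needs |A ∩ B| ≥ 7 — false.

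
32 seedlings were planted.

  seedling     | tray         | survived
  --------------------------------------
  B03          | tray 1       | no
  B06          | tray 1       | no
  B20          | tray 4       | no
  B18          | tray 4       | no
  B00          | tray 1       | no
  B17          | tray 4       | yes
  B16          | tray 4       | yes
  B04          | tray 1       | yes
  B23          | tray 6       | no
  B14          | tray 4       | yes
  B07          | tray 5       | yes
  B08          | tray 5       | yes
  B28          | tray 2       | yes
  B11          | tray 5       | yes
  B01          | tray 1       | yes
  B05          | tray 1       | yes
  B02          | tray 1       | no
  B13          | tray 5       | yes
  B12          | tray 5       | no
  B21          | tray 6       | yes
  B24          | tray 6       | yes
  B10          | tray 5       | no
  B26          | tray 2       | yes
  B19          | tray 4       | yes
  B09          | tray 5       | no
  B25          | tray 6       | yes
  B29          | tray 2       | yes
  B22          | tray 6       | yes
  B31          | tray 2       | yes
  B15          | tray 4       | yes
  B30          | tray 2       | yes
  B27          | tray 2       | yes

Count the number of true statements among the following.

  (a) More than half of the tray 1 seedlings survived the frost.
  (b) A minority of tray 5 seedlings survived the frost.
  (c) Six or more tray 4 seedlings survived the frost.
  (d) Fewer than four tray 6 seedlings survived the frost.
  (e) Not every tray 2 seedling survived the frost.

0

(a) tray 1: |A| = 7, |A ∩ B| = 3; needs |A ∩ B| > |A ∖ B| — false.
(b) tray 5: |A| = 7, |A ∩ B| = 4; needs |A ∩ B| < |A ∖ B| — false.
(c) tray 4: |A| = 7, |A ∩ B| = 5; needs |A ∩ B| ≥ 6 — false.
(d) tray 6: |A| = 5, |A ∩ B| = 4; needs |A ∩ B| < 4 — false.
(e) tray 2: |A| = 6, |A ∩ B| = 6; needs A ⊄ B (|A ∖ B| ≥ 1) — false.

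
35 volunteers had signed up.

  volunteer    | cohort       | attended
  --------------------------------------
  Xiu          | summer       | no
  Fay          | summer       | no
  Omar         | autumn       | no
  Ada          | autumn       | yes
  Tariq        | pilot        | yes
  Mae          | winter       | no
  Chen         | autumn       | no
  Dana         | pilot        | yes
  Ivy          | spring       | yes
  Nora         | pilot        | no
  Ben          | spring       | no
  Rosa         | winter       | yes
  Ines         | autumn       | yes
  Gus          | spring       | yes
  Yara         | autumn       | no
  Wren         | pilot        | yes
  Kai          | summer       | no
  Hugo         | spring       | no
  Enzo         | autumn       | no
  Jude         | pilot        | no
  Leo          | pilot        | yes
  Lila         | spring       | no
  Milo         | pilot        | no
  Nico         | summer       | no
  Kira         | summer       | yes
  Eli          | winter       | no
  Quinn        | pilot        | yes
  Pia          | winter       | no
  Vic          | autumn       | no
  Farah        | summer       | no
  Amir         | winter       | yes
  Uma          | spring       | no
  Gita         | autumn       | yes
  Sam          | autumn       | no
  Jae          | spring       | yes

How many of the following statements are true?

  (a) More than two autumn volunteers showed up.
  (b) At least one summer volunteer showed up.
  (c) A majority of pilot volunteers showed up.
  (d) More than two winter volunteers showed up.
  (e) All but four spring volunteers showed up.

4

(a) autumn: |A| = 9, |A ∩ B| = 3; needs |A ∩ B| > 2 — true.
(b) summer: |A| = 6, |A ∩ B| = 1; needs A ∩ B ≠ ∅ (|A ∩ B| ≥ 1) — true.
(c) pilot: |A| = 8, |A ∩ B| = 5; needs |A ∩ B| > |A ∖ B| — true.
(d) winter: |A| = 5, |A ∩ B| = 2; needs |A ∩ B| > 2 — false.
(e) spring: |A| = 7, |A ∩ B| = 3; needs |A ∖ B| = 4 — true.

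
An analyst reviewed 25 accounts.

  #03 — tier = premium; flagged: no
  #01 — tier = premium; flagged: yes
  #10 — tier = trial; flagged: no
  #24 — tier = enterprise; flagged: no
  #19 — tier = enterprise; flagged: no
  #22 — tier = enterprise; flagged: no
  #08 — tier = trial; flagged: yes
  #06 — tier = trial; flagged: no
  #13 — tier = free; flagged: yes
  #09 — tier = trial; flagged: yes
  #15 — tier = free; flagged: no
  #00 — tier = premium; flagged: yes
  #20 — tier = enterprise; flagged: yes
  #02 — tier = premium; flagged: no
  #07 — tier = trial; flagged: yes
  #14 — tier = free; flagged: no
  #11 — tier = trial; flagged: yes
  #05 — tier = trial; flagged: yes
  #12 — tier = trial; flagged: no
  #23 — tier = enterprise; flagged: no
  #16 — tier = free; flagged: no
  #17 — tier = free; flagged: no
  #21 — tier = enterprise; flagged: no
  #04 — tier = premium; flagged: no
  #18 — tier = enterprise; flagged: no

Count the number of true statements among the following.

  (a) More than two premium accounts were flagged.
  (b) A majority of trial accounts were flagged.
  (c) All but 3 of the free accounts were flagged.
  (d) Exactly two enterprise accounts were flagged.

(a) premium: |A| = 5, |A ∩ B| = 2; needs |A ∩ B| > 2 — false.
(b) trial: |A| = 8, |A ∩ B| = 5; needs |A ∩ B| > |A ∖ B| — true.
(c) free: |A| = 5, |A ∩ B| = 1; needs |A ∖ B| = 3 — false.
(d) enterprise: |A| = 7, |A ∩ B| = 1; needs |A ∩ B| = 2 — false.

1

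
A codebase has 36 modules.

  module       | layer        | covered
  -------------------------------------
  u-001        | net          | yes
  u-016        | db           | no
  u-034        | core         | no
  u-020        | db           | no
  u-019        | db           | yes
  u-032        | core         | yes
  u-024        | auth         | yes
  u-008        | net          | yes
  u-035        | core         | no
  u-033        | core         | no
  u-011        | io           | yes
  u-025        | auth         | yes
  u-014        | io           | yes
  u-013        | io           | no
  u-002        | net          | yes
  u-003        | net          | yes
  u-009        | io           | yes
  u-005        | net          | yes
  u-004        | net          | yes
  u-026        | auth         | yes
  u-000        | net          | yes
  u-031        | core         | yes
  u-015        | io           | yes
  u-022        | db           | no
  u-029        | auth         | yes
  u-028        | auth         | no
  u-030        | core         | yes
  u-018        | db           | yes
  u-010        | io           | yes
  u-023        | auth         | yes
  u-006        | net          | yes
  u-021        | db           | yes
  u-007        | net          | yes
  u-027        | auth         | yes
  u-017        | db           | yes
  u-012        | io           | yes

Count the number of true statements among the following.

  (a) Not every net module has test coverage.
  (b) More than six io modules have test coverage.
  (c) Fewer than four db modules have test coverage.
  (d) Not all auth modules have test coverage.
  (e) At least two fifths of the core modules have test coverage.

(a) net: |A| = 9, |A ∩ B| = 9; needs A ⊄ B (|A ∖ B| ≥ 1) — false.
(b) io: |A| = 7, |A ∩ B| = 6; needs |A ∩ B| > 6 — false.
(c) db: |A| = 7, |A ∩ B| = 4; needs |A ∩ B| < 4 — false.
(d) auth: |A| = 7, |A ∩ B| = 6; needs A ⊄ B (|A ∖ B| ≥ 1) — true.
(e) core: |A| = 6, |A ∩ B| = 3; needs |A ∩ B| / |A| ≥ 2/5 — true.

2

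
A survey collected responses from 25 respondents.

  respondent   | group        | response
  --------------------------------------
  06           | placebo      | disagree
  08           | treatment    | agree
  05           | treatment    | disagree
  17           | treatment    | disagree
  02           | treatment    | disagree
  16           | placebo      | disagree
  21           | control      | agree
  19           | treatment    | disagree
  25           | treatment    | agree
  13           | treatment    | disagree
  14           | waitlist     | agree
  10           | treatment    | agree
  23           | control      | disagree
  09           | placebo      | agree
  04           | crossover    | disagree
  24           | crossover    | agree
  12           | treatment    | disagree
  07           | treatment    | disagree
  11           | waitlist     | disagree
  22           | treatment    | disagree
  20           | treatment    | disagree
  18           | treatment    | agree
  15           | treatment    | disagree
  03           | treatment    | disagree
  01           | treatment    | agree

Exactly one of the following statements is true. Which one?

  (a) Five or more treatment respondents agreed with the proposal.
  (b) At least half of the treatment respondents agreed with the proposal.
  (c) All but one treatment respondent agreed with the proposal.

|A| = 16, |A ∩ B| = 5, |A ∖ B| = 11.
(a) requires |A ∩ B| ≥ 5: true.
(b) requires |A ∩ B| ≥ |A ∖ B|: false.
(c) requires |A ∖ B| = 1: false.

(a)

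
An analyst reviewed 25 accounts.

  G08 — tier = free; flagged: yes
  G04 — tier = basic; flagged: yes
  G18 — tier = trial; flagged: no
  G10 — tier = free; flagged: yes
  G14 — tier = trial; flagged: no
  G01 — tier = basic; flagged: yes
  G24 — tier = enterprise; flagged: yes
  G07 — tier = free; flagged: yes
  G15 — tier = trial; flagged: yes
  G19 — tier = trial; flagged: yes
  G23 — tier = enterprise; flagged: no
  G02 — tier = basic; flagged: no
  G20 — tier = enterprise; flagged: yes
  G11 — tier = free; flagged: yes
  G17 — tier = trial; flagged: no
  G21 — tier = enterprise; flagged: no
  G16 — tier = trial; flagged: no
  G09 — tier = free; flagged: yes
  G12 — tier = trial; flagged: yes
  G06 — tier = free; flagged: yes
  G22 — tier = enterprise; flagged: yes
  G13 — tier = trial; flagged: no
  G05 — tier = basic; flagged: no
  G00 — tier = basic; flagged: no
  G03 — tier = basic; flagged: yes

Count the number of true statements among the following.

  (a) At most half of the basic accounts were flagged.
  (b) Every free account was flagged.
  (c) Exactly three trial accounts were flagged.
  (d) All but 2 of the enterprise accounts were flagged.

4

(a) basic: |A| = 6, |A ∩ B| = 3; needs |A ∩ B| ≤ |A ∖ B| — true.
(b) free: |A| = 6, |A ∩ B| = 6; needs A ⊆ B, i.e. every element of A is in B (|A ∖ B| = 0) — true.
(c) trial: |A| = 8, |A ∩ B| = 3; needs |A ∩ B| = 3 — true.
(d) enterprise: |A| = 5, |A ∩ B| = 3; needs |A ∖ B| = 2 — true.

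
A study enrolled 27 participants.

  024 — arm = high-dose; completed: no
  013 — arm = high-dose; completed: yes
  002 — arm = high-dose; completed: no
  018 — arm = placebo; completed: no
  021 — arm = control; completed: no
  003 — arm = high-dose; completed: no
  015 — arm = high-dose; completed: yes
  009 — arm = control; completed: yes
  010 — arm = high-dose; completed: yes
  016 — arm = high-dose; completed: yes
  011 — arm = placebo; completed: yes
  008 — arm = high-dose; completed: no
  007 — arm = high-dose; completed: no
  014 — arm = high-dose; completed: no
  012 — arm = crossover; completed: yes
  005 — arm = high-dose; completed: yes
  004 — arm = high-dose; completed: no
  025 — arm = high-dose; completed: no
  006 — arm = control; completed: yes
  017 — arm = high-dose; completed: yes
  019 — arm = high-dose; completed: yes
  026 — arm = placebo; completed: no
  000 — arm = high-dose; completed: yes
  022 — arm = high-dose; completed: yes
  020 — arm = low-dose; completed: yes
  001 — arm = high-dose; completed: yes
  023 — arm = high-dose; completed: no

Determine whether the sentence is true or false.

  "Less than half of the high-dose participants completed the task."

Truth condition: |A ∩ B| < |A ∖ B|.
|A| = 19, |A ∩ B| = 10, |A ∖ B| = 9.
10 > 9, so the statement is false.

False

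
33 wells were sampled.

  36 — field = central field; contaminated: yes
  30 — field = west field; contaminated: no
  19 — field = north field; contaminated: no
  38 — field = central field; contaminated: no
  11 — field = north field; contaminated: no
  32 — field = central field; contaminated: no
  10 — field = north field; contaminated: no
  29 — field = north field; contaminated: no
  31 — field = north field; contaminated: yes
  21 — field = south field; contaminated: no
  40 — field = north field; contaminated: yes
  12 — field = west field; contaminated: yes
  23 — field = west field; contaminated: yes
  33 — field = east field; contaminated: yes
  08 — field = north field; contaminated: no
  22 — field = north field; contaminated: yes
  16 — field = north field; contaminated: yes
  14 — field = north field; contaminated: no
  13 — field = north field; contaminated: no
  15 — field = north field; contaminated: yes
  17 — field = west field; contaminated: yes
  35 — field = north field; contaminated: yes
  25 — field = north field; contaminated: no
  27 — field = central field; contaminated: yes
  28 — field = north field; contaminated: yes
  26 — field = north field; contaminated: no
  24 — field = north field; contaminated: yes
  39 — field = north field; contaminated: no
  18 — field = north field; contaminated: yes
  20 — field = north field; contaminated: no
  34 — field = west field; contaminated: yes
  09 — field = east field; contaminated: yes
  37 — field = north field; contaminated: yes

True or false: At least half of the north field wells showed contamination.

'At least half of the north field wells showed contamination' holds iff |A ∩ B| ≥ |A ∖ B|.
|A| = 21, |A ∩ B| = 10, |A ∖ B| = 11.
10 < 11, so the statement is false.

False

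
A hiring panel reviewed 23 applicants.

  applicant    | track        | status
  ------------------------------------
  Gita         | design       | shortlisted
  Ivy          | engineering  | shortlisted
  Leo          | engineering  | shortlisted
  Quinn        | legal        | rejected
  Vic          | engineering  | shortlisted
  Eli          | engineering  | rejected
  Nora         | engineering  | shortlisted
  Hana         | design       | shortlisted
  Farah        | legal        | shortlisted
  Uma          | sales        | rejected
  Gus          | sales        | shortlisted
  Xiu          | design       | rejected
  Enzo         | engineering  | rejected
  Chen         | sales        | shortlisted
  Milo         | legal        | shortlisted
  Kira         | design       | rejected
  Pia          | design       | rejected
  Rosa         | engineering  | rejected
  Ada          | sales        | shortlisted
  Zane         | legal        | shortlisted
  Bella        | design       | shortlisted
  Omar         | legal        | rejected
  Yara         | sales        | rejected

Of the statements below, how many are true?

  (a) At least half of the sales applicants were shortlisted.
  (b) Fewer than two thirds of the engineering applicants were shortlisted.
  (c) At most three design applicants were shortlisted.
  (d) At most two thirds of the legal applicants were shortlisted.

(a) sales: |A| = 5, |A ∩ B| = 3; needs |A ∩ B| ≥ |A ∖ B| — true.
(b) engineering: |A| = 7, |A ∩ B| = 4; needs |A ∩ B| / |A| < 2/3 — true.
(c) design: |A| = 6, |A ∩ B| = 3; needs |A ∩ B| ≤ 3 — true.
(d) legal: |A| = 5, |A ∩ B| = 3; needs |A ∩ B| / |A| ≤ 2/3 — true.

4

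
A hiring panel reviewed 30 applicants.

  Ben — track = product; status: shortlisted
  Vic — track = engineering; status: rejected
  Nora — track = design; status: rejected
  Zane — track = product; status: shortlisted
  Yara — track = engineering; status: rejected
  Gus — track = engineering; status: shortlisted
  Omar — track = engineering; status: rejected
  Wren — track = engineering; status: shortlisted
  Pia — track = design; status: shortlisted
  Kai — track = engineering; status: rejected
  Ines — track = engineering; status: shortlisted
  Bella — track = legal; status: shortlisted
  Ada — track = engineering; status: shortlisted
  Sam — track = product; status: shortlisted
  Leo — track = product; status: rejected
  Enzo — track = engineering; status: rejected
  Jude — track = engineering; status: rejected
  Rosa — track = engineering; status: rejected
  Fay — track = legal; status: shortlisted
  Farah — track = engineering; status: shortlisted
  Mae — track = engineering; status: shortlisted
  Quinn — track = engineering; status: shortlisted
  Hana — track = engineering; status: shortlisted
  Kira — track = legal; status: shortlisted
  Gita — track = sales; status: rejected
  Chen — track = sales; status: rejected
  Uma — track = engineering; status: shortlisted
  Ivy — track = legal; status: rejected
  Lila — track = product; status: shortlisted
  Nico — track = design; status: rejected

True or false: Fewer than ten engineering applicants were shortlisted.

True

Truth condition: |A ∩ B| < 10.
|A| = 16, |A ∩ B| = 9, |A ∖ B| = 7.
|A ∩ B| = 9, so the statement is true.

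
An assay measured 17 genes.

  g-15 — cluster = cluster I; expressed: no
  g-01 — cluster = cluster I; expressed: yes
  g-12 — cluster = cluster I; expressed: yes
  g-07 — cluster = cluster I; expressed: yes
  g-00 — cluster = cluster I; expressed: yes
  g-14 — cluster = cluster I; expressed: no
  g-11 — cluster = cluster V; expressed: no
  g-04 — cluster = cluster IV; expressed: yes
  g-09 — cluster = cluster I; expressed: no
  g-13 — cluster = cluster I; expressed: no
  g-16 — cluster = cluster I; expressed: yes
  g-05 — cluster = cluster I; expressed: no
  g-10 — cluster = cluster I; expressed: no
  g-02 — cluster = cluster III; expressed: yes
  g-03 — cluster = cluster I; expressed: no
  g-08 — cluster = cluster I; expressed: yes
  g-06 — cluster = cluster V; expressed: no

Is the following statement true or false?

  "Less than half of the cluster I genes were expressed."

Truth condition: |A ∩ B| < |A ∖ B|.
A (the restrictor) = {g-15, g-01, g-12, g-07, g-00, g-14, g-09, g-13, g-16, g-05, g-10, g-03, g-08}, |A| = 13.
A ∩ B = {g-01, g-12, g-07, g-00, g-16, g-08}, so |A ∩ B| = 6.
A ∖ B = {g-15, g-14, g-09, g-13, g-05, g-10, g-03}, so |A ∖ B| = 7.
6 < 7, so the statement is true.

True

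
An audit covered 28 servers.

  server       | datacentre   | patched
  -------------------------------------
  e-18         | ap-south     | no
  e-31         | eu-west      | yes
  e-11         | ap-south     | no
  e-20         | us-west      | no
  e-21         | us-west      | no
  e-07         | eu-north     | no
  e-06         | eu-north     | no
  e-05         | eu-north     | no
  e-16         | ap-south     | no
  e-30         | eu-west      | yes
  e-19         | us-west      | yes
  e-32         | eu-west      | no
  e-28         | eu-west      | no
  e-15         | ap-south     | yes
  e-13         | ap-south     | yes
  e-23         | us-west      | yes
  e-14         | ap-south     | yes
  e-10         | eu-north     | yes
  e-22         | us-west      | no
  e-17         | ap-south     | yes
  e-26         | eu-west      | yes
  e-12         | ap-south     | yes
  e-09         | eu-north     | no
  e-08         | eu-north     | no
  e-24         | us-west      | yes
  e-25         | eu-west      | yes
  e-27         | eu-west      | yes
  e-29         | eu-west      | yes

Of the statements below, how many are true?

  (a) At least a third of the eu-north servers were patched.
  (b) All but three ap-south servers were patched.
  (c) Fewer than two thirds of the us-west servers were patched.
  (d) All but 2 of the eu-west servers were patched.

(a) eu-north: |A| = 6, |A ∩ B| = 1; needs |A ∩ B| / |A| ≥ 1/3 — false.
(b) ap-south: |A| = 8, |A ∩ B| = 5; needs |A ∖ B| = 3 — true.
(c) us-west: |A| = 6, |A ∩ B| = 3; needs |A ∩ B| / |A| < 2/3 — true.
(d) eu-west: |A| = 8, |A ∩ B| = 6; needs |A ∖ B| = 2 — true.

3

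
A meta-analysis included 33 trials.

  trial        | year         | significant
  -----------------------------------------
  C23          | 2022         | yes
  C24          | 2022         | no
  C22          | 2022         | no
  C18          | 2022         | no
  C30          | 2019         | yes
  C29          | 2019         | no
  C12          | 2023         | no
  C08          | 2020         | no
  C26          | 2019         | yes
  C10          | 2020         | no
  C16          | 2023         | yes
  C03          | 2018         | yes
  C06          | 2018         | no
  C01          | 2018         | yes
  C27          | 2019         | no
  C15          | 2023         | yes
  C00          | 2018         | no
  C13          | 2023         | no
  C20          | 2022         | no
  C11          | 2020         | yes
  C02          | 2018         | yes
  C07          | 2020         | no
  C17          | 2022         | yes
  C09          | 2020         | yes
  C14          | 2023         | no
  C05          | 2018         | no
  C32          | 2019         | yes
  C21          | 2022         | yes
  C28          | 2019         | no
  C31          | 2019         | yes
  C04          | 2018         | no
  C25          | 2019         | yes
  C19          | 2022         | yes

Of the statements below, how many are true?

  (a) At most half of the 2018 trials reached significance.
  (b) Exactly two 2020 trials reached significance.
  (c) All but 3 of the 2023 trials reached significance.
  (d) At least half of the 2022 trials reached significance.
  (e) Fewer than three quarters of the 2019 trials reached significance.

(a) 2018: |A| = 7, |A ∩ B| = 3; needs |A ∩ B| ≤ |A ∖ B| — true.
(b) 2020: |A| = 5, |A ∩ B| = 2; needs |A ∩ B| = 2 — true.
(c) 2023: |A| = 5, |A ∩ B| = 2; needs |A ∖ B| = 3 — true.
(d) 2022: |A| = 8, |A ∩ B| = 4; needs |A ∩ B| ≥ |A ∖ B| — true.
(e) 2019: |A| = 8, |A ∩ B| = 5; needs |A ∩ B| / |A| < 3/4 — true.

5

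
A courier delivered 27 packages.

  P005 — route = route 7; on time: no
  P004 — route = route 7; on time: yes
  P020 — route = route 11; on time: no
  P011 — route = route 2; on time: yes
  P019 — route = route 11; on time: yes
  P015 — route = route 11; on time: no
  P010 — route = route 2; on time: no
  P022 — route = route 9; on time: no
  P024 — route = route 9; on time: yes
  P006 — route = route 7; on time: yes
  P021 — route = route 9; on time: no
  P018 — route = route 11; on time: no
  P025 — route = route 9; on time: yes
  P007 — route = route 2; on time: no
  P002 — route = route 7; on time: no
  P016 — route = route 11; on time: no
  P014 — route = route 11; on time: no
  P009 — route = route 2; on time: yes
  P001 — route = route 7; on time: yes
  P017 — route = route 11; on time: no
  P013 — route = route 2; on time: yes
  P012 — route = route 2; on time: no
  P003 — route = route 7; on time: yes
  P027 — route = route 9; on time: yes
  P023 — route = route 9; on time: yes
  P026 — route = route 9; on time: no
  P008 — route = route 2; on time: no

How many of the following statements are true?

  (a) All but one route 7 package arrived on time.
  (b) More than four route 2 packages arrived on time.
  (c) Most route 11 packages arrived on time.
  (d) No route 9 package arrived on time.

(a) route 7: |A| = 6, |A ∩ B| = 4; needs |A ∖ B| = 1 — false.
(b) route 2: |A| = 7, |A ∩ B| = 3; needs |A ∩ B| > 4 — false.
(c) route 11: |A| = 7, |A ∩ B| = 1; needs |A ∩ B| > |A ∖ B| — false.
(d) route 9: |A| = 7, |A ∩ B| = 4; needs A ∩ B = ∅ (|A ∩ B| = 0) — false.

0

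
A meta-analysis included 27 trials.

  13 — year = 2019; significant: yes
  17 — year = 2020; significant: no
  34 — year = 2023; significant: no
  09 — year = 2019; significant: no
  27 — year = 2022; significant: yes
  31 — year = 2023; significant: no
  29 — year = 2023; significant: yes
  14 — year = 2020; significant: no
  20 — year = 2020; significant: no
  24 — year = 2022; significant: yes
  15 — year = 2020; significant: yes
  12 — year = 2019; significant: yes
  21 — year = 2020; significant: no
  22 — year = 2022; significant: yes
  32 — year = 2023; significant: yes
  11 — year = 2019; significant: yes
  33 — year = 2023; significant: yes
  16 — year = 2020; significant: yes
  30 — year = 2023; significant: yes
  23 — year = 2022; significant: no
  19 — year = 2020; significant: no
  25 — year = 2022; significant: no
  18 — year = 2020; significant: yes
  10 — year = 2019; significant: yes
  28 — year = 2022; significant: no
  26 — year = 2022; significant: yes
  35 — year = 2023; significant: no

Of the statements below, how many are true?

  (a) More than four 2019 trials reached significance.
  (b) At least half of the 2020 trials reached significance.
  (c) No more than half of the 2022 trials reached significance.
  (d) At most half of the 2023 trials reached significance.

0

(a) 2019: |A| = 5, |A ∩ B| = 4; needs |A ∩ B| > 4 — false.
(b) 2020: |A| = 8, |A ∩ B| = 3; needs |A ∩ B| ≥ |A ∖ B| — false.
(c) 2022: |A| = 7, |A ∩ B| = 4; needs |A ∩ B| ≤ |A ∖ B| — false.
(d) 2023: |A| = 7, |A ∩ B| = 4; needs |A ∩ B| ≤ |A ∖ B| — false.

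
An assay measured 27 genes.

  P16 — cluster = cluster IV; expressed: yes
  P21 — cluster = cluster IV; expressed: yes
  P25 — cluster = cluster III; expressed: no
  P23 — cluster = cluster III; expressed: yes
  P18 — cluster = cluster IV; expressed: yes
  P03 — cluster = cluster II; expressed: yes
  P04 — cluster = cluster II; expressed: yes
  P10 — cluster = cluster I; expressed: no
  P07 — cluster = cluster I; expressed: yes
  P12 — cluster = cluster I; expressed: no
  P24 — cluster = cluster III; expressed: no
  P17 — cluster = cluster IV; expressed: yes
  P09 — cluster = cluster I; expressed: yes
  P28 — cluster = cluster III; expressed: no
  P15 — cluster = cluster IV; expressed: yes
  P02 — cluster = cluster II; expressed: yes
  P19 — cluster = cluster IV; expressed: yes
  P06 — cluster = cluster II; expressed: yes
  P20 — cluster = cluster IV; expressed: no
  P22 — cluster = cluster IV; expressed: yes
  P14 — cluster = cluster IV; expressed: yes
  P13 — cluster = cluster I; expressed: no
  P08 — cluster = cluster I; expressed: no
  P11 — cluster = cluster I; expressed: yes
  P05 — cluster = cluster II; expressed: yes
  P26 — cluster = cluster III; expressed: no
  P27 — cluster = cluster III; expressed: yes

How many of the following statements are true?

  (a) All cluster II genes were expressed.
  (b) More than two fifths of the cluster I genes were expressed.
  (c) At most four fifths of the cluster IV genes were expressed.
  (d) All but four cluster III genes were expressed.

(a) cluster II: |A| = 5, |A ∩ B| = 5; needs A ⊆ B, i.e. every element of A is in B (|A ∖ B| = 0) — true.
(b) cluster I: |A| = 7, |A ∩ B| = 3; needs |A ∩ B| / |A| > 2/5 — true.
(c) cluster IV: |A| = 9, |A ∩ B| = 8; needs |A ∩ B| / |A| ≤ 4/5 — false.
(d) cluster III: |A| = 6, |A ∩ B| = 2; needs |A ∖ B| = 4 — true.

3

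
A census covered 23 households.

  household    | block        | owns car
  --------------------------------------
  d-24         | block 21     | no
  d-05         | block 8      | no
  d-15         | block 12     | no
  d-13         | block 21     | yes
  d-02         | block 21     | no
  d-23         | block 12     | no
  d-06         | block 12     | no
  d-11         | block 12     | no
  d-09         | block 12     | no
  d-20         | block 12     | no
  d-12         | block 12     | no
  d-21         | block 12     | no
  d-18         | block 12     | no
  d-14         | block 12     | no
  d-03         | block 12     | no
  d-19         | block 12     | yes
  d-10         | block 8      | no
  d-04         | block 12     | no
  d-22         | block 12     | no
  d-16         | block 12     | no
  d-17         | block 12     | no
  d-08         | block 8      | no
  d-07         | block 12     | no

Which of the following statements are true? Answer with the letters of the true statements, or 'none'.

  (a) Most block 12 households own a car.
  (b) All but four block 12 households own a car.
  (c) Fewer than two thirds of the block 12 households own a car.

|A| = 17, |A ∩ B| = 1, |A ∖ B| = 16.
(a) |A ∩ B| > |A ∖ B|: fails.
(b) |A ∖ B| = 4: fails.
(c) |A ∩ B| / |A| < 2/3: holds.

(c)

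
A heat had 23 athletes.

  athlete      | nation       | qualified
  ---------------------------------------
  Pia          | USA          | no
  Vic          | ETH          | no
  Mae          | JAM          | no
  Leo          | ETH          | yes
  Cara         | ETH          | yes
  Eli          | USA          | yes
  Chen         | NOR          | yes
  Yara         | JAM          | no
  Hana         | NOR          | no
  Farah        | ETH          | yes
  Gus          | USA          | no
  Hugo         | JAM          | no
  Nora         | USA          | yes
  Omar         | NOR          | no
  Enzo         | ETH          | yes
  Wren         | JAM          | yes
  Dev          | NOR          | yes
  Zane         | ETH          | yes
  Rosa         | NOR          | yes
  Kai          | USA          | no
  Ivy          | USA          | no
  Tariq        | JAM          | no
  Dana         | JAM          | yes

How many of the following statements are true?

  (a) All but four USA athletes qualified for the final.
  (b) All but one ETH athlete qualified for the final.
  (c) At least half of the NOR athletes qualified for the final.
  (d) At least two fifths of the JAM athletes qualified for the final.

3

(a) USA: |A| = 6, |A ∩ B| = 2; needs |A ∖ B| = 4 — true.
(b) ETH: |A| = 6, |A ∩ B| = 5; needs |A ∖ B| = 1 — true.
(c) NOR: |A| = 5, |A ∩ B| = 3; needs |A ∩ B| ≥ |A ∖ B| — true.
(d) JAM: |A| = 6, |A ∩ B| = 2; needs |A ∩ B| / |A| ≥ 2/5 — false.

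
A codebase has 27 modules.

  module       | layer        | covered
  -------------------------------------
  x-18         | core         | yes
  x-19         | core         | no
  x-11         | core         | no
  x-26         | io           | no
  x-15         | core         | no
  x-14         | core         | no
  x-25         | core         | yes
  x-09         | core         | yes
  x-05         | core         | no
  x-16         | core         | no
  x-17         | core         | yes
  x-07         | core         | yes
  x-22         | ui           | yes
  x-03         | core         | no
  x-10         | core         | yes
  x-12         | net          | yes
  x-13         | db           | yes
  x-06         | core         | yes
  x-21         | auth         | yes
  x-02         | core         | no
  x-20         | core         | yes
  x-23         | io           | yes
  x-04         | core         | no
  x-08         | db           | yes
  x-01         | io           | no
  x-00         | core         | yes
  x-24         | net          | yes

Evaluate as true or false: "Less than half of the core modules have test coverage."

False

Truth condition: |A ∩ B| < |A ∖ B|.
|A| = 18, |A ∩ B| = 9, |A ∖ B| = 9.
9 = 9, so the statement is false.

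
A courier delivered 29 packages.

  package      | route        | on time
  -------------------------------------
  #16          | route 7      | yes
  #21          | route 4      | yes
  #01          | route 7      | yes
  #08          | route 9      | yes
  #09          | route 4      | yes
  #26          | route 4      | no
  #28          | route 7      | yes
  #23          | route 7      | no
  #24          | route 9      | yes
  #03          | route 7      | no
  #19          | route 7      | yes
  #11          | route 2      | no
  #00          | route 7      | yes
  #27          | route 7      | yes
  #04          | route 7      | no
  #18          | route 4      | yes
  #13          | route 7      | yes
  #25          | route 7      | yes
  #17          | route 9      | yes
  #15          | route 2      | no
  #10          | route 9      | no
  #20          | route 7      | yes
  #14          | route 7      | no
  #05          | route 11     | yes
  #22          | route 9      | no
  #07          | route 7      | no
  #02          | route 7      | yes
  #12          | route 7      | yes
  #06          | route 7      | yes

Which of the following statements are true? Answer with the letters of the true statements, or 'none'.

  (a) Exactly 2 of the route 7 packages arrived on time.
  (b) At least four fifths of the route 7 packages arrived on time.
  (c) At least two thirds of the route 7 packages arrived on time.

|A| = 17, |A ∩ B| = 12, |A ∖ B| = 5.
(a) |A ∩ B| = 2: fails.
(b) |A ∩ B| / |A| ≥ 4/5: fails.
(c) |A ∩ B| / |A| ≥ 2/3: holds.

(c)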